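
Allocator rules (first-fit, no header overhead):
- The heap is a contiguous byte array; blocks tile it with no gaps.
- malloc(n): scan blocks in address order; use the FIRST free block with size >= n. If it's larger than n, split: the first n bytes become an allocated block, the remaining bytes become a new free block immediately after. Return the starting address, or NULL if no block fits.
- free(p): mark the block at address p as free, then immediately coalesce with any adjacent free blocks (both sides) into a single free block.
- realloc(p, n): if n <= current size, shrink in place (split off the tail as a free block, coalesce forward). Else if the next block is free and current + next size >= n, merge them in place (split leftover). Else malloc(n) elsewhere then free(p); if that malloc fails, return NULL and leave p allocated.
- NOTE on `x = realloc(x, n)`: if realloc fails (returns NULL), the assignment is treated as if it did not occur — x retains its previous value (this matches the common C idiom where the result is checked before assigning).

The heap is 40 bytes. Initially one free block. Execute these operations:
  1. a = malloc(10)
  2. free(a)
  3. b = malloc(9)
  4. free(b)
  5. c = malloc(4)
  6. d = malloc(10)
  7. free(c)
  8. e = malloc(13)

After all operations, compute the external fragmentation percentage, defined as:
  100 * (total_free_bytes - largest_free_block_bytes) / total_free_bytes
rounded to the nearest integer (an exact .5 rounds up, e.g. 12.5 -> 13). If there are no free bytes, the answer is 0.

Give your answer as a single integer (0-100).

Answer: 24

Derivation:
Op 1: a = malloc(10) -> a = 0; heap: [0-9 ALLOC][10-39 FREE]
Op 2: free(a) -> (freed a); heap: [0-39 FREE]
Op 3: b = malloc(9) -> b = 0; heap: [0-8 ALLOC][9-39 FREE]
Op 4: free(b) -> (freed b); heap: [0-39 FREE]
Op 5: c = malloc(4) -> c = 0; heap: [0-3 ALLOC][4-39 FREE]
Op 6: d = malloc(10) -> d = 4; heap: [0-3 ALLOC][4-13 ALLOC][14-39 FREE]
Op 7: free(c) -> (freed c); heap: [0-3 FREE][4-13 ALLOC][14-39 FREE]
Op 8: e = malloc(13) -> e = 14; heap: [0-3 FREE][4-13 ALLOC][14-26 ALLOC][27-39 FREE]
Free blocks: [4 13] total_free=17 largest=13 -> 100*(17-13)/17 = 400/17 ≈ 23.529 -> rounds to 24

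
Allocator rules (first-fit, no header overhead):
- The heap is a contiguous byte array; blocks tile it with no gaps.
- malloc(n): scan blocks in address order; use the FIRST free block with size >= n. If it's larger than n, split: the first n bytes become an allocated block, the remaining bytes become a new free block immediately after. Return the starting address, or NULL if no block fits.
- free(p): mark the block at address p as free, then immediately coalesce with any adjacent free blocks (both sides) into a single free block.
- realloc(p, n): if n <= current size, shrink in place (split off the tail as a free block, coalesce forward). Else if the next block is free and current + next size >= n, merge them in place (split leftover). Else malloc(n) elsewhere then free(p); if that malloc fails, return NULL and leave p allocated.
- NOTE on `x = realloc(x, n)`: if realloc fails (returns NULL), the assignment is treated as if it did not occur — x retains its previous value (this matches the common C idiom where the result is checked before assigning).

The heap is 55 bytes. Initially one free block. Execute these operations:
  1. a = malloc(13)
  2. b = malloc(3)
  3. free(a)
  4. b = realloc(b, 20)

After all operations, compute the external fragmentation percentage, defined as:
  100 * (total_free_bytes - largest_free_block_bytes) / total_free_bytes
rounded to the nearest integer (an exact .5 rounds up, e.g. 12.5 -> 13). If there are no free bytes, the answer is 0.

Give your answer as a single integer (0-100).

Op 1: a = malloc(13) -> a = 0; heap: [0-12 ALLOC][13-54 FREE]
Op 2: b = malloc(3) -> b = 13; heap: [0-12 ALLOC][13-15 ALLOC][16-54 FREE]
Op 3: free(a) -> (freed a); heap: [0-12 FREE][13-15 ALLOC][16-54 FREE]
Op 4: b = realloc(b, 20) -> b = 13; heap: [0-12 FREE][13-32 ALLOC][33-54 FREE]
Free blocks: [13 22] total_free=35 largest=22 -> 100*(35-22)/35 = 1300/35 ≈ 37.143 -> rounds to 37

Answer: 37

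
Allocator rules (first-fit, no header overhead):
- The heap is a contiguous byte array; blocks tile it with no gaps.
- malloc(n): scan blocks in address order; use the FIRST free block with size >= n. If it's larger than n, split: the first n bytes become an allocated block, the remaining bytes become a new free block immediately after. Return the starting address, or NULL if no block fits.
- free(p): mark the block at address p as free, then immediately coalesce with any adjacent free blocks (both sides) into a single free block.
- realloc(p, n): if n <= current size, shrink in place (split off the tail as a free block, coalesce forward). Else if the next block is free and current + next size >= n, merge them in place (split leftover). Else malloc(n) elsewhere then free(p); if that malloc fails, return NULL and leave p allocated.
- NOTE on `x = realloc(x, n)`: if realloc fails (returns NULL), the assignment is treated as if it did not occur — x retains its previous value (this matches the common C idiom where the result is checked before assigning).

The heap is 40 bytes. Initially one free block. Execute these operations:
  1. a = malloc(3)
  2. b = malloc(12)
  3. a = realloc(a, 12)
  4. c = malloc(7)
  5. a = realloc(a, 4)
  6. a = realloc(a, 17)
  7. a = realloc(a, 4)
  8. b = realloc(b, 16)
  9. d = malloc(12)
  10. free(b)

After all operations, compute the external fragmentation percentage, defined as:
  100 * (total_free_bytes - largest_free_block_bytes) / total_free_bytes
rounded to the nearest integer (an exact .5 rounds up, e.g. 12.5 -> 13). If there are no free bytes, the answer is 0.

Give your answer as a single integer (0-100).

Answer: 48

Derivation:
Op 1: a = malloc(3) -> a = 0; heap: [0-2 ALLOC][3-39 FREE]
Op 2: b = malloc(12) -> b = 3; heap: [0-2 ALLOC][3-14 ALLOC][15-39 FREE]
Op 3: a = realloc(a, 12) -> a = 15; heap: [0-2 FREE][3-14 ALLOC][15-26 ALLOC][27-39 FREE]
Op 4: c = malloc(7) -> c = 27; heap: [0-2 FREE][3-14 ALLOC][15-26 ALLOC][27-33 ALLOC][34-39 FREE]
Op 5: a = realloc(a, 4) -> a = 15; heap: [0-2 FREE][3-14 ALLOC][15-18 ALLOC][19-26 FREE][27-33 ALLOC][34-39 FREE]
Op 6: a = realloc(a, 17) -> NULL (a unchanged); heap: [0-2 FREE][3-14 ALLOC][15-18 ALLOC][19-26 FREE][27-33 ALLOC][34-39 FREE]
Op 7: a = realloc(a, 4) -> a = 15; heap: [0-2 FREE][3-14 ALLOC][15-18 ALLOC][19-26 FREE][27-33 ALLOC][34-39 FREE]
Op 8: b = realloc(b, 16) -> NULL (b unchanged); heap: [0-2 FREE][3-14 ALLOC][15-18 ALLOC][19-26 FREE][27-33 ALLOC][34-39 FREE]
Op 9: d = malloc(12) -> d = NULL; heap: [0-2 FREE][3-14 ALLOC][15-18 ALLOC][19-26 FREE][27-33 ALLOC][34-39 FREE]
Op 10: free(b) -> (freed b); heap: [0-14 FREE][15-18 ALLOC][19-26 FREE][27-33 ALLOC][34-39 FREE]
Free blocks: [15 8 6] total_free=29 largest=15 -> 100*(29-15)/29 = 1400/29 ≈ 48.276 -> rounds to 48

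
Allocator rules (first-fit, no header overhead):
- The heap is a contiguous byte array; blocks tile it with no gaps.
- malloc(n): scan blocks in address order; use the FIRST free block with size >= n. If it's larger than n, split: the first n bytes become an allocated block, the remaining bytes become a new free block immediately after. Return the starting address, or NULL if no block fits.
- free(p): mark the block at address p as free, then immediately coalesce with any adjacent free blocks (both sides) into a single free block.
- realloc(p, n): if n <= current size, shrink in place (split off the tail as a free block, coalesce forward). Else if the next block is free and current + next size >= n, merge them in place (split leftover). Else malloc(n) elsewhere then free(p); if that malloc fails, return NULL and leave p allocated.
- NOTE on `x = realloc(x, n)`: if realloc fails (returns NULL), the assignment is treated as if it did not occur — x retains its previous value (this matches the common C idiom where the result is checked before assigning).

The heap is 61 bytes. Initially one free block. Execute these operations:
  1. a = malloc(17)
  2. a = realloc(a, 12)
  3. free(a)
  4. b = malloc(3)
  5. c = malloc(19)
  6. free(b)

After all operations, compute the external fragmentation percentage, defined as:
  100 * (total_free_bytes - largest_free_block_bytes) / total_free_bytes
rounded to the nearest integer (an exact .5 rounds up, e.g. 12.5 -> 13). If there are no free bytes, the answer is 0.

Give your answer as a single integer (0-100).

Answer: 7

Derivation:
Op 1: a = malloc(17) -> a = 0; heap: [0-16 ALLOC][17-60 FREE]
Op 2: a = realloc(a, 12) -> a = 0; heap: [0-11 ALLOC][12-60 FREE]
Op 3: free(a) -> (freed a); heap: [0-60 FREE]
Op 4: b = malloc(3) -> b = 0; heap: [0-2 ALLOC][3-60 FREE]
Op 5: c = malloc(19) -> c = 3; heap: [0-2 ALLOC][3-21 ALLOC][22-60 FREE]
Op 6: free(b) -> (freed b); heap: [0-2 FREE][3-21 ALLOC][22-60 FREE]
Free blocks: [3 39] total_free=42 largest=39 -> 100*(42-39)/42 = 300/42 ≈ 7.143 -> rounds to 7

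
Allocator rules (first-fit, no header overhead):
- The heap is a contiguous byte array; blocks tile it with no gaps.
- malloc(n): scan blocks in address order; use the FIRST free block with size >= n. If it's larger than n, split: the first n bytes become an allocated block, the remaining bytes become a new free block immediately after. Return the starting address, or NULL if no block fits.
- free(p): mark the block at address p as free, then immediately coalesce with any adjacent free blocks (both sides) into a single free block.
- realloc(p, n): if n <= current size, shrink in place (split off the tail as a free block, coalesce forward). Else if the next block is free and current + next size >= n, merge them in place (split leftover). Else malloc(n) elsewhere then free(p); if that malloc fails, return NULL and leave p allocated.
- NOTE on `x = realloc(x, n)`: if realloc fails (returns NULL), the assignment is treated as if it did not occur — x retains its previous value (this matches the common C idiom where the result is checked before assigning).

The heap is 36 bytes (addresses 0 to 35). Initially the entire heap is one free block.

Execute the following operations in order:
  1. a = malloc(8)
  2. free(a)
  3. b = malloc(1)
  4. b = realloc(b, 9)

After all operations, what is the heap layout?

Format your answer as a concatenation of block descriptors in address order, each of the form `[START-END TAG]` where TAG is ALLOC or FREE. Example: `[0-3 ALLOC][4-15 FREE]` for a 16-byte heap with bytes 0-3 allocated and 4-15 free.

Op 1: a = malloc(8) -> a = 0; heap: [0-7 ALLOC][8-35 FREE]
Op 2: free(a) -> (freed a); heap: [0-35 FREE]
Op 3: b = malloc(1) -> b = 0; heap: [0-0 ALLOC][1-35 FREE]
Op 4: b = realloc(b, 9) -> b = 0; heap: [0-8 ALLOC][9-35 FREE]

Answer: [0-8 ALLOC][9-35 FREE]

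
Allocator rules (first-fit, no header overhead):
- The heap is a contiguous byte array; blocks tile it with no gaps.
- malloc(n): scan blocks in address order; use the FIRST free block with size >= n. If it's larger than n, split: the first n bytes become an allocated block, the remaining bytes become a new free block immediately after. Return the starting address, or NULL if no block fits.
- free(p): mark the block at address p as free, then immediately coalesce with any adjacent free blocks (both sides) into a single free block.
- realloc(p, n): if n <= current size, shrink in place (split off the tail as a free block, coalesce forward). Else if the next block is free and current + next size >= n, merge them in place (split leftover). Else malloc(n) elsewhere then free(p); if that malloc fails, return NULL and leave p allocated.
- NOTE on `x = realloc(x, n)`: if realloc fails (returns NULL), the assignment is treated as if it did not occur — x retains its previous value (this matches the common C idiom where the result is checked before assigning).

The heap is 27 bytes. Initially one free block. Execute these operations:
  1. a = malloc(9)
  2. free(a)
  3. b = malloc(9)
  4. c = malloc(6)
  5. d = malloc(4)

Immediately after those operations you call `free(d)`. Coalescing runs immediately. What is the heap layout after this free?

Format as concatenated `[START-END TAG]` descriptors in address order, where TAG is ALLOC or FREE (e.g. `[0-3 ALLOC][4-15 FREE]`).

Answer: [0-8 ALLOC][9-14 ALLOC][15-26 FREE]

Derivation:
Op 1: a = malloc(9) -> a = 0; heap: [0-8 ALLOC][9-26 FREE]
Op 2: free(a) -> (freed a); heap: [0-26 FREE]
Op 3: b = malloc(9) -> b = 0; heap: [0-8 ALLOC][9-26 FREE]
Op 4: c = malloc(6) -> c = 9; heap: [0-8 ALLOC][9-14 ALLOC][15-26 FREE]
Op 5: d = malloc(4) -> d = 15; heap: [0-8 ALLOC][9-14 ALLOC][15-18 ALLOC][19-26 FREE]
free(d): d = 15 -> block [15-18 ALLOC]; mark free, coalesce with adjacent free neighbors -> [0-8 ALLOC][9-14 ALLOC][15-26 FREE]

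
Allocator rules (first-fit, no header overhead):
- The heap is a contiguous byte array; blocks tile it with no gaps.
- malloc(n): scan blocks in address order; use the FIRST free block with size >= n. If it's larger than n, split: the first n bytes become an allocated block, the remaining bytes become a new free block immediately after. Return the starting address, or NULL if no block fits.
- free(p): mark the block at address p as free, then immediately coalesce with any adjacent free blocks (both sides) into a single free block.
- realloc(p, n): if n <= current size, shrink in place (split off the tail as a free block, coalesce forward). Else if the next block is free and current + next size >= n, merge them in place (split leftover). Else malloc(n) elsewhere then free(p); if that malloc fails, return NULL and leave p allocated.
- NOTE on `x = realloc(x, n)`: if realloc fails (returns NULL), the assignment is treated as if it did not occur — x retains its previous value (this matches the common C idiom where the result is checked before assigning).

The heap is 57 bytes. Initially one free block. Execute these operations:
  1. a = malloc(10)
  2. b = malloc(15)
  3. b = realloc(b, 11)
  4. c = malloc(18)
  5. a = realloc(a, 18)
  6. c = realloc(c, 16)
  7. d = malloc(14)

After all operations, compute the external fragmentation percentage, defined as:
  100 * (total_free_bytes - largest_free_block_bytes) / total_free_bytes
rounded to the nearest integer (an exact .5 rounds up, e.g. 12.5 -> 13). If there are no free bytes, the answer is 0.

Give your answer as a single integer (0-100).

Op 1: a = malloc(10) -> a = 0; heap: [0-9 ALLOC][10-56 FREE]
Op 2: b = malloc(15) -> b = 10; heap: [0-9 ALLOC][10-24 ALLOC][25-56 FREE]
Op 3: b = realloc(b, 11) -> b = 10; heap: [0-9 ALLOC][10-20 ALLOC][21-56 FREE]
Op 4: c = malloc(18) -> c = 21; heap: [0-9 ALLOC][10-20 ALLOC][21-38 ALLOC][39-56 FREE]
Op 5: a = realloc(a, 18) -> a = 39; heap: [0-9 FREE][10-20 ALLOC][21-38 ALLOC][39-56 ALLOC]
Op 6: c = realloc(c, 16) -> c = 21; heap: [0-9 FREE][10-20 ALLOC][21-36 ALLOC][37-38 FREE][39-56 ALLOC]
Op 7: d = malloc(14) -> d = NULL; heap: [0-9 FREE][10-20 ALLOC][21-36 ALLOC][37-38 FREE][39-56 ALLOC]
Free blocks: [10 2] total_free=12 largest=10 -> 100*(12-10)/12 = 200/12 ≈ 16.667 -> rounds to 17

Answer: 17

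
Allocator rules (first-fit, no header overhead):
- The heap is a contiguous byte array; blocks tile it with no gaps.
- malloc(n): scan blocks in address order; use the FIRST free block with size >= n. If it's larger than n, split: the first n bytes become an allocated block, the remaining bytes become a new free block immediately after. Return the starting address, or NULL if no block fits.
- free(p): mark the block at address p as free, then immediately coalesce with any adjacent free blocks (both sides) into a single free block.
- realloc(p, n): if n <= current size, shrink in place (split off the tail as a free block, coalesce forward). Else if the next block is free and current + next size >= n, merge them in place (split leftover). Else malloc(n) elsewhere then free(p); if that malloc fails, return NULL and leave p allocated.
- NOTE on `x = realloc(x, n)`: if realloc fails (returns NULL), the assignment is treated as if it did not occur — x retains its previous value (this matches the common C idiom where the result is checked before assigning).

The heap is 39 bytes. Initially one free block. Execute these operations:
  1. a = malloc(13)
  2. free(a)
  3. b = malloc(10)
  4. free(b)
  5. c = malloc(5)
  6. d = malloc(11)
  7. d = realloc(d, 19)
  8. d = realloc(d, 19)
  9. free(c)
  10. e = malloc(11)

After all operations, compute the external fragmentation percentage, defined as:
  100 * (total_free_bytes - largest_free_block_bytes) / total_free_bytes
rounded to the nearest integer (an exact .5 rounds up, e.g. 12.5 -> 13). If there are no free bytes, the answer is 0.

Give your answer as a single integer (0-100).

Answer: 44

Derivation:
Op 1: a = malloc(13) -> a = 0; heap: [0-12 ALLOC][13-38 FREE]
Op 2: free(a) -> (freed a); heap: [0-38 FREE]
Op 3: b = malloc(10) -> b = 0; heap: [0-9 ALLOC][10-38 FREE]
Op 4: free(b) -> (freed b); heap: [0-38 FREE]
Op 5: c = malloc(5) -> c = 0; heap: [0-4 ALLOC][5-38 FREE]
Op 6: d = malloc(11) -> d = 5; heap: [0-4 ALLOC][5-15 ALLOC][16-38 FREE]
Op 7: d = realloc(d, 19) -> d = 5; heap: [0-4 ALLOC][5-23 ALLOC][24-38 FREE]
Op 8: d = realloc(d, 19) -> d = 5; heap: [0-4 ALLOC][5-23 ALLOC][24-38 FREE]
Op 9: free(c) -> (freed c); heap: [0-4 FREE][5-23 ALLOC][24-38 FREE]
Op 10: e = malloc(11) -> e = 24; heap: [0-4 FREE][5-23 ALLOC][24-34 ALLOC][35-38 FREE]
Free blocks: [5 4] total_free=9 largest=5 -> 100*(9-5)/9 = 400/9 ≈ 44.444 -> rounds to 44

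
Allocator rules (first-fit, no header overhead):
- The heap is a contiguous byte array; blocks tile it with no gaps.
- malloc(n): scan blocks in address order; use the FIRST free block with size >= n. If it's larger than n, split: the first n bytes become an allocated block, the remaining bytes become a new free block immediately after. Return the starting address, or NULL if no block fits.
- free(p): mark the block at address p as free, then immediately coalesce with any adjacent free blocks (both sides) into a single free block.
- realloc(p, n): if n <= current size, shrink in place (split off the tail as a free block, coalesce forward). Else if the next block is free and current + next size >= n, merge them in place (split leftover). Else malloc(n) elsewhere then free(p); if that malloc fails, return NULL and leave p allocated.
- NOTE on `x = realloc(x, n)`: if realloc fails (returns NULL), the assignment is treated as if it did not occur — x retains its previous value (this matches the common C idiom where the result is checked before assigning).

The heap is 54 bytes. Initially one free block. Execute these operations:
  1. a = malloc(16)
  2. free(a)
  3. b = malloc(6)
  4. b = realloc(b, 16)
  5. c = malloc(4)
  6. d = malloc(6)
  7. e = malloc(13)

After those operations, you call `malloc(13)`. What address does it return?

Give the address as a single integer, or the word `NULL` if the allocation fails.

Answer: 39

Derivation:
Op 1: a = malloc(16) -> a = 0; heap: [0-15 ALLOC][16-53 FREE]
Op 2: free(a) -> (freed a); heap: [0-53 FREE]
Op 3: b = malloc(6) -> b = 0; heap: [0-5 ALLOC][6-53 FREE]
Op 4: b = realloc(b, 16) -> b = 0; heap: [0-15 ALLOC][16-53 FREE]
Op 5: c = malloc(4) -> c = 16; heap: [0-15 ALLOC][16-19 ALLOC][20-53 FREE]
Op 6: d = malloc(6) -> d = 20; heap: [0-15 ALLOC][16-19 ALLOC][20-25 ALLOC][26-53 FREE]
Op 7: e = malloc(13) -> e = 26; heap: [0-15 ALLOC][16-19 ALLOC][20-25 ALLOC][26-38 ALLOC][39-53 FREE]
malloc(13): first-fit scan over [0-15 ALLOC][16-19 ALLOC][20-25 ALLOC][26-38 ALLOC][39-53 FREE] -> 39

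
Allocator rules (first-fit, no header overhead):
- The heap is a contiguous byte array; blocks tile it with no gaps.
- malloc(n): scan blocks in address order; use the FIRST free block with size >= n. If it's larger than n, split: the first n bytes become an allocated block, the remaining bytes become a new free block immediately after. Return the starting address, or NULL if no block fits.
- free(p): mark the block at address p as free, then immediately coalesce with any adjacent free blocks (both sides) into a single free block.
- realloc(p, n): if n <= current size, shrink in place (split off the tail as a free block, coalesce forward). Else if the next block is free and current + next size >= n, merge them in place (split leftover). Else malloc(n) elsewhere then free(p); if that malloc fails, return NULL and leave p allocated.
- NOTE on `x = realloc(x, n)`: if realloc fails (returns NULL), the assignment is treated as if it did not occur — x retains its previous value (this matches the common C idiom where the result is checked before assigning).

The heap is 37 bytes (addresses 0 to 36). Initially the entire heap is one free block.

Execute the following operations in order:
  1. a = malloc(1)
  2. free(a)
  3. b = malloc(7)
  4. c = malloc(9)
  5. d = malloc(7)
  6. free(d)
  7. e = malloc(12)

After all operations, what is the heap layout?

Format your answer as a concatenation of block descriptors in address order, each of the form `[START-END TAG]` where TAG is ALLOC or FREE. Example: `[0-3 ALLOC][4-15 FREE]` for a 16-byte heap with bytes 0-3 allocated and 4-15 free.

Op 1: a = malloc(1) -> a = 0; heap: [0-0 ALLOC][1-36 FREE]
Op 2: free(a) -> (freed a); heap: [0-36 FREE]
Op 3: b = malloc(7) -> b = 0; heap: [0-6 ALLOC][7-36 FREE]
Op 4: c = malloc(9) -> c = 7; heap: [0-6 ALLOC][7-15 ALLOC][16-36 FREE]
Op 5: d = malloc(7) -> d = 16; heap: [0-6 ALLOC][7-15 ALLOC][16-22 ALLOC][23-36 FREE]
Op 6: free(d) -> (freed d); heap: [0-6 ALLOC][7-15 ALLOC][16-36 FREE]
Op 7: e = malloc(12) -> e = 16; heap: [0-6 ALLOC][7-15 ALLOC][16-27 ALLOC][28-36 FREE]

Answer: [0-6 ALLOC][7-15 ALLOC][16-27 ALLOC][28-36 FREE]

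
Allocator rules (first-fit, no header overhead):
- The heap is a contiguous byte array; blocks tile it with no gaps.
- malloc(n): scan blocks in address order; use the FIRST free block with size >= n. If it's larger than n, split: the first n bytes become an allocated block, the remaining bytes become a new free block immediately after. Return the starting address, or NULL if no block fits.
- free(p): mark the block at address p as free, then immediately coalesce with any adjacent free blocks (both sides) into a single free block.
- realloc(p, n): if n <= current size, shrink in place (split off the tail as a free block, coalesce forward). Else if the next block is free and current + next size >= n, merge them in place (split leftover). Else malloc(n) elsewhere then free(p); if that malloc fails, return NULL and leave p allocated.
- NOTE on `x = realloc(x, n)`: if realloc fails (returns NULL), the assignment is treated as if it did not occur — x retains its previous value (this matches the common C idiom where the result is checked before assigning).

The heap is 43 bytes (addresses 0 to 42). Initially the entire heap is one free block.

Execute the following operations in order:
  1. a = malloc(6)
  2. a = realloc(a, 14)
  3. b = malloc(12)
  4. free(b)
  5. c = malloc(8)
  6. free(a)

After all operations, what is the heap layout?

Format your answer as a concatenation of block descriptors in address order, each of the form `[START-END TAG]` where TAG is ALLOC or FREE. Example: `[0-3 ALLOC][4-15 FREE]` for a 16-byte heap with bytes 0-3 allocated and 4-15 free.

Answer: [0-13 FREE][14-21 ALLOC][22-42 FREE]

Derivation:
Op 1: a = malloc(6) -> a = 0; heap: [0-5 ALLOC][6-42 FREE]
Op 2: a = realloc(a, 14) -> a = 0; heap: [0-13 ALLOC][14-42 FREE]
Op 3: b = malloc(12) -> b = 14; heap: [0-13 ALLOC][14-25 ALLOC][26-42 FREE]
Op 4: free(b) -> (freed b); heap: [0-13 ALLOC][14-42 FREE]
Op 5: c = malloc(8) -> c = 14; heap: [0-13 ALLOC][14-21 ALLOC][22-42 FREE]
Op 6: free(a) -> (freed a); heap: [0-13 FREE][14-21 ALLOC][22-42 FREE]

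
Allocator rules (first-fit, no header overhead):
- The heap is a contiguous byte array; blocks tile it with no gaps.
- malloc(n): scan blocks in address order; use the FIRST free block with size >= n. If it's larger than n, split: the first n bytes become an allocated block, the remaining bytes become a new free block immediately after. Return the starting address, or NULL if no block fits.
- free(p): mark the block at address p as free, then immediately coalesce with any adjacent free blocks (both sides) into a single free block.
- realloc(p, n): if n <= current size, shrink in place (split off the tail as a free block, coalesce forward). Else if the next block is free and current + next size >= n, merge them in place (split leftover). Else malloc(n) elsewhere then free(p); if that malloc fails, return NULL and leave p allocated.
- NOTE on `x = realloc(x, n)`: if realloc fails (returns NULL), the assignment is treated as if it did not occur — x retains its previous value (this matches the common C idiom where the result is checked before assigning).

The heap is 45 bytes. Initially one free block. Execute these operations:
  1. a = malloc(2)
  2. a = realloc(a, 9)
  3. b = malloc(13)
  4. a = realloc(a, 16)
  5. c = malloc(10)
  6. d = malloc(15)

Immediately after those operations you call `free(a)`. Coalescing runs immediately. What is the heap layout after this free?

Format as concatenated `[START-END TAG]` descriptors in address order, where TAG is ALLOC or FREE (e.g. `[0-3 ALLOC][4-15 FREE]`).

Op 1: a = malloc(2) -> a = 0; heap: [0-1 ALLOC][2-44 FREE]
Op 2: a = realloc(a, 9) -> a = 0; heap: [0-8 ALLOC][9-44 FREE]
Op 3: b = malloc(13) -> b = 9; heap: [0-8 ALLOC][9-21 ALLOC][22-44 FREE]
Op 4: a = realloc(a, 16) -> a = 22; heap: [0-8 FREE][9-21 ALLOC][22-37 ALLOC][38-44 FREE]
Op 5: c = malloc(10) -> c = NULL; heap: [0-8 FREE][9-21 ALLOC][22-37 ALLOC][38-44 FREE]
Op 6: d = malloc(15) -> d = NULL; heap: [0-8 FREE][9-21 ALLOC][22-37 ALLOC][38-44 FREE]
free(a): a = 22 -> block [22-37 ALLOC]; mark free, coalesce with adjacent free neighbors -> [0-8 FREE][9-21 ALLOC][22-44 FREE]

Answer: [0-8 FREE][9-21 ALLOC][22-44 FREE]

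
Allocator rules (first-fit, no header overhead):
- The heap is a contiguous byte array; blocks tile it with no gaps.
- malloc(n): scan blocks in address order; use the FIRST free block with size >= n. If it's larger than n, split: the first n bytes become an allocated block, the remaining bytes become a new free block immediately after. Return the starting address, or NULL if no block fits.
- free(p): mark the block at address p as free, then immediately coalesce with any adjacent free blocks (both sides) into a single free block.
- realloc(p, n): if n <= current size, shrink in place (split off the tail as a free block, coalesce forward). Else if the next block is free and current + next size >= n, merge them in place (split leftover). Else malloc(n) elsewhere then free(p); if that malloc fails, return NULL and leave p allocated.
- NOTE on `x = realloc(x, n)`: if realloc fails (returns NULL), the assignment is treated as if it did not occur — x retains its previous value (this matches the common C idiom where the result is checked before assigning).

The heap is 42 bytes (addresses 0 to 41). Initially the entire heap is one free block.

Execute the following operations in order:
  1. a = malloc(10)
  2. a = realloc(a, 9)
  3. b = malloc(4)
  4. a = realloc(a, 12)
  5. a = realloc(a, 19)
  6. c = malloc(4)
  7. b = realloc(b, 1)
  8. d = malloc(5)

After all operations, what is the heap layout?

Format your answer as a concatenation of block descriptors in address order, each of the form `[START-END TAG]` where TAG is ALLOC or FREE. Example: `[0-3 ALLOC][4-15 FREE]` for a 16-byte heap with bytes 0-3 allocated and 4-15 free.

Answer: [0-3 ALLOC][4-8 ALLOC][9-9 ALLOC][10-12 FREE][13-31 ALLOC][32-41 FREE]

Derivation:
Op 1: a = malloc(10) -> a = 0; heap: [0-9 ALLOC][10-41 FREE]
Op 2: a = realloc(a, 9) -> a = 0; heap: [0-8 ALLOC][9-41 FREE]
Op 3: b = malloc(4) -> b = 9; heap: [0-8 ALLOC][9-12 ALLOC][13-41 FREE]
Op 4: a = realloc(a, 12) -> a = 13; heap: [0-8 FREE][9-12 ALLOC][13-24 ALLOC][25-41 FREE]
Op 5: a = realloc(a, 19) -> a = 13; heap: [0-8 FREE][9-12 ALLOC][13-31 ALLOC][32-41 FREE]
Op 6: c = malloc(4) -> c = 0; heap: [0-3 ALLOC][4-8 FREE][9-12 ALLOC][13-31 ALLOC][32-41 FREE]
Op 7: b = realloc(b, 1) -> b = 9; heap: [0-3 ALLOC][4-8 FREE][9-9 ALLOC][10-12 FREE][13-31 ALLOC][32-41 FREE]
Op 8: d = malloc(5) -> d = 4; heap: [0-3 ALLOC][4-8 ALLOC][9-9 ALLOC][10-12 FREE][13-31 ALLOC][32-41 FREE]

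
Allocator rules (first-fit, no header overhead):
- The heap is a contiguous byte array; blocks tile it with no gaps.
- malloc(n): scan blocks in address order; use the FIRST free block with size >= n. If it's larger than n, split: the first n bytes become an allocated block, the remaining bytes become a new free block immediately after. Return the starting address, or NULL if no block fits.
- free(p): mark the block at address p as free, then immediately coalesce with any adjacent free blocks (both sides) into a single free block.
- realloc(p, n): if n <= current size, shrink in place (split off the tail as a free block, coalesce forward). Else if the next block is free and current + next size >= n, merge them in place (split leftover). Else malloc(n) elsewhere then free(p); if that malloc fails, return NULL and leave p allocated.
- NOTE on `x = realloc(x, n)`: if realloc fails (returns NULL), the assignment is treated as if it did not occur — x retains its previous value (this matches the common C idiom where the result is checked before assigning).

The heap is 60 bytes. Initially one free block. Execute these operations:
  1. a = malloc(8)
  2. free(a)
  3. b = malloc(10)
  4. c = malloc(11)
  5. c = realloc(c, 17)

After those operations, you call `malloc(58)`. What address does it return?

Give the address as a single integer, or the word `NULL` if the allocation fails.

Answer: NULL

Derivation:
Op 1: a = malloc(8) -> a = 0; heap: [0-7 ALLOC][8-59 FREE]
Op 2: free(a) -> (freed a); heap: [0-59 FREE]
Op 3: b = malloc(10) -> b = 0; heap: [0-9 ALLOC][10-59 FREE]
Op 4: c = malloc(11) -> c = 10; heap: [0-9 ALLOC][10-20 ALLOC][21-59 FREE]
Op 5: c = realloc(c, 17) -> c = 10; heap: [0-9 ALLOC][10-26 ALLOC][27-59 FREE]
malloc(58): first-fit scan over [0-9 ALLOC][10-26 ALLOC][27-59 FREE] -> NULL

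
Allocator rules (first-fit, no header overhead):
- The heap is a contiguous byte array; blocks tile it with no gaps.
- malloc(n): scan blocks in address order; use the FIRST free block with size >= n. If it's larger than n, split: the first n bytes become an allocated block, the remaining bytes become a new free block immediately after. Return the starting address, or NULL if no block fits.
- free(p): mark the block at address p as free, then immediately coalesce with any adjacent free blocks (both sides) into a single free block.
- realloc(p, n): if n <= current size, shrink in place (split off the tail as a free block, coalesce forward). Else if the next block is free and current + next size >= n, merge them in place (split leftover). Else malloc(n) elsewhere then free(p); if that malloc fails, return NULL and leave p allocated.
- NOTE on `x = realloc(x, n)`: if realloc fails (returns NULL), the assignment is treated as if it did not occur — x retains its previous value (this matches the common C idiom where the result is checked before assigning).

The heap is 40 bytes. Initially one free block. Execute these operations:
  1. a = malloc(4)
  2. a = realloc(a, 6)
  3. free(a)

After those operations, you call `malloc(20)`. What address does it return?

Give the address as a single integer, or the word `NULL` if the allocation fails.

Op 1: a = malloc(4) -> a = 0; heap: [0-3 ALLOC][4-39 FREE]
Op 2: a = realloc(a, 6) -> a = 0; heap: [0-5 ALLOC][6-39 FREE]
Op 3: free(a) -> (freed a); heap: [0-39 FREE]
malloc(20): first-fit scan over [0-39 FREE] -> 0

Answer: 0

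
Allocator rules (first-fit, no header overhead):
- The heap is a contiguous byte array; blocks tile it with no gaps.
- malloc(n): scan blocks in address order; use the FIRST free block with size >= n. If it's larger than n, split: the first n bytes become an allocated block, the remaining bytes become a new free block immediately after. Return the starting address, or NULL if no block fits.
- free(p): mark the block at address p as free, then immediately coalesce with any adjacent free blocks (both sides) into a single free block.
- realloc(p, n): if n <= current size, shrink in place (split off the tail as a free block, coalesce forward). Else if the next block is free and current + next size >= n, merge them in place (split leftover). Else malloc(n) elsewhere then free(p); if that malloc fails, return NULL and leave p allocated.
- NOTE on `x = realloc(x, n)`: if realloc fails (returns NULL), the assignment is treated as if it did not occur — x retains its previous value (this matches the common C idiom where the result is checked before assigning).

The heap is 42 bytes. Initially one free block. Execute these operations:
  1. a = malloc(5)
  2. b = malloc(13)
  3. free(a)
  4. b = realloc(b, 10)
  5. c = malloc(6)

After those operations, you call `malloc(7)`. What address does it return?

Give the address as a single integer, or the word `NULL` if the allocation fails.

Answer: 21

Derivation:
Op 1: a = malloc(5) -> a = 0; heap: [0-4 ALLOC][5-41 FREE]
Op 2: b = malloc(13) -> b = 5; heap: [0-4 ALLOC][5-17 ALLOC][18-41 FREE]
Op 3: free(a) -> (freed a); heap: [0-4 FREE][5-17 ALLOC][18-41 FREE]
Op 4: b = realloc(b, 10) -> b = 5; heap: [0-4 FREE][5-14 ALLOC][15-41 FREE]
Op 5: c = malloc(6) -> c = 15; heap: [0-4 FREE][5-14 ALLOC][15-20 ALLOC][21-41 FREE]
malloc(7): first-fit scan over [0-4 FREE][5-14 ALLOC][15-20 ALLOC][21-41 FREE] -> 21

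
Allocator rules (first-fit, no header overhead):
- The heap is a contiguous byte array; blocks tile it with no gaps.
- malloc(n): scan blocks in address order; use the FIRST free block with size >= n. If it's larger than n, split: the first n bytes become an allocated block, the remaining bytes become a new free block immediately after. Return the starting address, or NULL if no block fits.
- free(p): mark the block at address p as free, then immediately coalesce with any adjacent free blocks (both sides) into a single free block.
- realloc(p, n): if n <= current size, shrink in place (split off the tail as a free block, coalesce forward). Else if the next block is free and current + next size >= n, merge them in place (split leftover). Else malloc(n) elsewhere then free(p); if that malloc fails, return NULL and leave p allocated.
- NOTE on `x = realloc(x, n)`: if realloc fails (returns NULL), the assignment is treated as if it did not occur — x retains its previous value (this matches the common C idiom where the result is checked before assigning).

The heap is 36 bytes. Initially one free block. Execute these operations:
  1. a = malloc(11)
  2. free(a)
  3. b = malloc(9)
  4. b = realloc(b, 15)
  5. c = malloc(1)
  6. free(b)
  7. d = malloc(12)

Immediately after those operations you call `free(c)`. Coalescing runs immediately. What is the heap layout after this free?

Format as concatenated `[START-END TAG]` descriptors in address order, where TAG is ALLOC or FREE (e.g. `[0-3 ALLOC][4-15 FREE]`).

Op 1: a = malloc(11) -> a = 0; heap: [0-10 ALLOC][11-35 FREE]
Op 2: free(a) -> (freed a); heap: [0-35 FREE]
Op 3: b = malloc(9) -> b = 0; heap: [0-8 ALLOC][9-35 FREE]
Op 4: b = realloc(b, 15) -> b = 0; heap: [0-14 ALLOC][15-35 FREE]
Op 5: c = malloc(1) -> c = 15; heap: [0-14 ALLOC][15-15 ALLOC][16-35 FREE]
Op 6: free(b) -> (freed b); heap: [0-14 FREE][15-15 ALLOC][16-35 FREE]
Op 7: d = malloc(12) -> d = 0; heap: [0-11 ALLOC][12-14 FREE][15-15 ALLOC][16-35 FREE]
free(c): c = 15 -> block [15-15 ALLOC]; mark free, coalesce with adjacent free neighbors -> [0-11 ALLOC][12-35 FREE]

Answer: [0-11 ALLOC][12-35 FREE]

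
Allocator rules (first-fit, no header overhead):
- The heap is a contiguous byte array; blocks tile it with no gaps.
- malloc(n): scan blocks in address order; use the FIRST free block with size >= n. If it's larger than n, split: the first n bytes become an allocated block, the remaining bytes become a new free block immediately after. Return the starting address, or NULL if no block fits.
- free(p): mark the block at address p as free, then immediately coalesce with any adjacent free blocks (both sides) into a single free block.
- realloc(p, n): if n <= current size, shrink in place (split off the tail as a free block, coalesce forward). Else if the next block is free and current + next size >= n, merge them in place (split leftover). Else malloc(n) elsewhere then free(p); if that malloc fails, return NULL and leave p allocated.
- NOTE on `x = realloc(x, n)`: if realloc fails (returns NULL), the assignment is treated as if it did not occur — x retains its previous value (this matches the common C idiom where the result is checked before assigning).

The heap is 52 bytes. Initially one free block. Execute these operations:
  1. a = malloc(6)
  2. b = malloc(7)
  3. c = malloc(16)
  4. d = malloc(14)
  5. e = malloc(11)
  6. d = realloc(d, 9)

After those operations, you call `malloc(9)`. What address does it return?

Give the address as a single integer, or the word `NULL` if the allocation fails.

Op 1: a = malloc(6) -> a = 0; heap: [0-5 ALLOC][6-51 FREE]
Op 2: b = malloc(7) -> b = 6; heap: [0-5 ALLOC][6-12 ALLOC][13-51 FREE]
Op 3: c = malloc(16) -> c = 13; heap: [0-5 ALLOC][6-12 ALLOC][13-28 ALLOC][29-51 FREE]
Op 4: d = malloc(14) -> d = 29; heap: [0-5 ALLOC][6-12 ALLOC][13-28 ALLOC][29-42 ALLOC][43-51 FREE]
Op 5: e = malloc(11) -> e = NULL; heap: [0-5 ALLOC][6-12 ALLOC][13-28 ALLOC][29-42 ALLOC][43-51 FREE]
Op 6: d = realloc(d, 9) -> d = 29; heap: [0-5 ALLOC][6-12 ALLOC][13-28 ALLOC][29-37 ALLOC][38-51 FREE]
malloc(9): first-fit scan over [0-5 ALLOC][6-12 ALLOC][13-28 ALLOC][29-37 ALLOC][38-51 FREE] -> 38

Answer: 38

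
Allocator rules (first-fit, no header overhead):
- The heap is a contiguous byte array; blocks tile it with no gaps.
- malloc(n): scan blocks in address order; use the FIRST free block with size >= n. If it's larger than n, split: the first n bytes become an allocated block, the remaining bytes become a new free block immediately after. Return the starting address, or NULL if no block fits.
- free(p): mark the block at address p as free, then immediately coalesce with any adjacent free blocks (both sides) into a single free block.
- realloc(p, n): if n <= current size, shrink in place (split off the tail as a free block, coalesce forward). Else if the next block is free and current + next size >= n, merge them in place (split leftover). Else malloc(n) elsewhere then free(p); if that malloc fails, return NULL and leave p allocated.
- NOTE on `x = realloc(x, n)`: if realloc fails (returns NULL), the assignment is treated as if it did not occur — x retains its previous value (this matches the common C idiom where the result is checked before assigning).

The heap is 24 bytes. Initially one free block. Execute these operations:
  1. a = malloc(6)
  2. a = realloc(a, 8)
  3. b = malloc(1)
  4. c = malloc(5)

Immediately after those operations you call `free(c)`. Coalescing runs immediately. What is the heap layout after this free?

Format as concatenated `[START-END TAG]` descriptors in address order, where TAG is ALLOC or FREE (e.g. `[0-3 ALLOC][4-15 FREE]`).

Answer: [0-7 ALLOC][8-8 ALLOC][9-23 FREE]

Derivation:
Op 1: a = malloc(6) -> a = 0; heap: [0-5 ALLOC][6-23 FREE]
Op 2: a = realloc(a, 8) -> a = 0; heap: [0-7 ALLOC][8-23 FREE]
Op 3: b = malloc(1) -> b = 8; heap: [0-7 ALLOC][8-8 ALLOC][9-23 FREE]
Op 4: c = malloc(5) -> c = 9; heap: [0-7 ALLOC][8-8 ALLOC][9-13 ALLOC][14-23 FREE]
free(c): c = 9 -> block [9-13 ALLOC]; mark free, coalesce with adjacent free neighbors -> [0-7 ALLOC][8-8 ALLOC][9-23 FREE]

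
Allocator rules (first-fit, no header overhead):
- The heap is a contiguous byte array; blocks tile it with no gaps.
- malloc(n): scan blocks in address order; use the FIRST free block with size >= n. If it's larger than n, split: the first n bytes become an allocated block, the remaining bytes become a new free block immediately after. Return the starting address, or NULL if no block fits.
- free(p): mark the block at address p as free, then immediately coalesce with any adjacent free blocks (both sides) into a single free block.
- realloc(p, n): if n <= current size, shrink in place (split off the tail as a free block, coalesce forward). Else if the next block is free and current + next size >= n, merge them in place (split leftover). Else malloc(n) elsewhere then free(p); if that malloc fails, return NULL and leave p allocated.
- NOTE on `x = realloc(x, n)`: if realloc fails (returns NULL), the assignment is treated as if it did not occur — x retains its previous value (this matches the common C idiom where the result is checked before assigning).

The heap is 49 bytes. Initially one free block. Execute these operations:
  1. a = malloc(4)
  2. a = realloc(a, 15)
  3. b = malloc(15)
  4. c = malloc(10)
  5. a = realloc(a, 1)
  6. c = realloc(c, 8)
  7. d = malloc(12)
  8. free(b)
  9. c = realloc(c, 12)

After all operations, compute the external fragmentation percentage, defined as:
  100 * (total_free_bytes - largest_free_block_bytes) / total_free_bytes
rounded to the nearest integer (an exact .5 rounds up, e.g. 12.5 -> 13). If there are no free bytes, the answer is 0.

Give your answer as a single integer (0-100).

Answer: 29

Derivation:
Op 1: a = malloc(4) -> a = 0; heap: [0-3 ALLOC][4-48 FREE]
Op 2: a = realloc(a, 15) -> a = 0; heap: [0-14 ALLOC][15-48 FREE]
Op 3: b = malloc(15) -> b = 15; heap: [0-14 ALLOC][15-29 ALLOC][30-48 FREE]
Op 4: c = malloc(10) -> c = 30; heap: [0-14 ALLOC][15-29 ALLOC][30-39 ALLOC][40-48 FREE]
Op 5: a = realloc(a, 1) -> a = 0; heap: [0-0 ALLOC][1-14 FREE][15-29 ALLOC][30-39 ALLOC][40-48 FREE]
Op 6: c = realloc(c, 8) -> c = 30; heap: [0-0 ALLOC][1-14 FREE][15-29 ALLOC][30-37 ALLOC][38-48 FREE]
Op 7: d = malloc(12) -> d = 1; heap: [0-0 ALLOC][1-12 ALLOC][13-14 FREE][15-29 ALLOC][30-37 ALLOC][38-48 FREE]
Op 8: free(b) -> (freed b); heap: [0-0 ALLOC][1-12 ALLOC][13-29 FREE][30-37 ALLOC][38-48 FREE]
Op 9: c = realloc(c, 12) -> c = 30; heap: [0-0 ALLOC][1-12 ALLOC][13-29 FREE][30-41 ALLOC][42-48 FREE]
Free blocks: [17 7] total_free=24 largest=17 -> 100*(24-17)/24 = 700/24 ≈ 29.167 -> rounds to 29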